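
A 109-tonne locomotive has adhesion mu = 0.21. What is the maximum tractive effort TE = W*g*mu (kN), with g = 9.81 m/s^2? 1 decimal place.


TE_max = W * g * mu
TE_max = 109 * 9.81 * 0.21
TE_max = 1069.29 * 0.21
TE_max = 224.6 kN

224.6


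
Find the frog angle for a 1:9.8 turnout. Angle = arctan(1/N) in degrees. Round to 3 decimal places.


1/N = 1/9.8 = 0.102041
angle = arctan(0.102041) = 0.101689 rad
angle = 0.101689 * 180/pi = 5.826 degrees

5.826


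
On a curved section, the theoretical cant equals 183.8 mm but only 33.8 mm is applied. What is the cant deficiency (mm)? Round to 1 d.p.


Cant deficiency = equilibrium cant - actual cant
CD = 183.8 - 33.8
CD = 150.0 mm

150.0


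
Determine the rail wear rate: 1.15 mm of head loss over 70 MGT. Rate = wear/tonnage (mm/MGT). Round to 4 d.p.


Wear rate = total wear / cumulative tonnage
Rate = 1.15 / 70
Rate = 0.0164 mm/MGT

0.0164


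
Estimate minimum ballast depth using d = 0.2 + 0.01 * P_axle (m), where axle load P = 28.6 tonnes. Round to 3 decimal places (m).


d = 0.2 + 0.01 * 28.6
d = 0.2 + 0.286
d = 0.486 m

0.486


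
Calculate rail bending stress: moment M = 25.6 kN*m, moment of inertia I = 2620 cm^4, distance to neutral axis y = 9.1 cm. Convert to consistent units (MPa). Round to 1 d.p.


Convert units:
M = 25.6 kN*m = 25600000 N*mm
y = 9.1 cm = 91 mm
I = 2620 cm^4 = 26200000 mm^4
sigma = 25600000 * 91 / 26200000
sigma = 88.9 MPa

88.9


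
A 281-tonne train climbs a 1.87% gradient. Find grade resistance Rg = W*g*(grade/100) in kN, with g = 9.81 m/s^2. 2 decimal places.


Rg = W * 9.81 * grade / 100
Rg = 281 * 9.81 * 1.87 / 100
Rg = 2756.61 * 0.0187
Rg = 51.55 kN

51.55


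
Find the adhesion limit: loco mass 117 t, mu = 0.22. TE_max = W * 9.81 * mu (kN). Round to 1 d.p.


TE_max = W * g * mu
TE_max = 117 * 9.81 * 0.22
TE_max = 1147.77 * 0.22
TE_max = 252.5 kN

252.5


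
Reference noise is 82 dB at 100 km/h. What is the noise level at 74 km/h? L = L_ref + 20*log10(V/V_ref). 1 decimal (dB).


V/V_ref = 74 / 100 = 0.74
log10(0.74) = -0.130768
20 * -0.130768 = -2.6154
L = 82 + -2.6154 = 79.4 dB

79.4


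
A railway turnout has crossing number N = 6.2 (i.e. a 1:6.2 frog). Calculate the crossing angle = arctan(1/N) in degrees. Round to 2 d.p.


1/N = 1/6.2 = 0.16129
angle = arctan(0.16129) = 0.159913 rad
angle = 0.159913 * 180/pi = 9.16 degrees

9.16


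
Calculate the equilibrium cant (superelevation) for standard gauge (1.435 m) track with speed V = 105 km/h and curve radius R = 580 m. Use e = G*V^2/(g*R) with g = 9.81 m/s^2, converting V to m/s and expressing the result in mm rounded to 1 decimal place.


Convert speed: V = 105 / 3.6 = 29.1667 m/s
Apply formula: e = 1.435 * 29.1667^2 / (9.81 * 580)
e = 1.435 * 850.6944 / 5689.8
e = 0.21455 m = 214.5 mm

214.5


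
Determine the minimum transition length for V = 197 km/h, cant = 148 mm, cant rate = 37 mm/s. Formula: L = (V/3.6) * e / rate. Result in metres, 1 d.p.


Convert speed: V = 197 / 3.6 = 54.7222 m/s
L = 54.7222 * 148 / 37
L = 8098.8889 / 37
L = 218.9 m

218.9


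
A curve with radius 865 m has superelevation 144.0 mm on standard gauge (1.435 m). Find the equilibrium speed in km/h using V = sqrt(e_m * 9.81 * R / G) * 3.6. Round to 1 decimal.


Convert cant: e = 144.0 mm = 0.1440 m
V_ms = sqrt(0.1440 * 9.81 * 865 / 1.435)
V_ms = sqrt(851.521672) = 29.1808 m/s
V = 29.1808 * 3.6 = 105.1 km/h

105.1


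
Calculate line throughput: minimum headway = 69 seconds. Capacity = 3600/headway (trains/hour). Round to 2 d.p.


Capacity = 3600 / headway
Capacity = 3600 / 69
Capacity = 52.17 trains/hour

52.17


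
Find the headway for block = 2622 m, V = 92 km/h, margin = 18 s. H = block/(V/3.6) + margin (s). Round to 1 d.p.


V = 92 / 3.6 = 25.5556 m/s
Block traversal time = 2622 / 25.5556 = 102.6 s
Headway = 102.6 + 18
Headway = 120.6 s

120.6


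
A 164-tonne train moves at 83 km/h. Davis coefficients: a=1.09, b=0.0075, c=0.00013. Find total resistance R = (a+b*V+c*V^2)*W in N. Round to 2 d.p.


b*V = 0.0075 * 83 = 0.6225
c*V^2 = 0.00013 * 6889 = 0.89557
R_per_t = 1.09 + 0.6225 + 0.89557 = 2.60807 N/t
R_total = 2.60807 * 164 = 427.72 N

427.72


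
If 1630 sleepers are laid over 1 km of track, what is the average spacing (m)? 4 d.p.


Spacing = 1000 m / number of sleepers
Spacing = 1000 / 1630
Spacing = 0.6135 m

0.6135


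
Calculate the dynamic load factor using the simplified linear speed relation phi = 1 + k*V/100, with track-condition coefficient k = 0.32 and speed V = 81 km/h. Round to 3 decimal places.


phi = 1 + k * V / 100
phi = 1 + 0.32 * 81 / 100
phi = 1 + 0.2592
phi = 1.259

1.259


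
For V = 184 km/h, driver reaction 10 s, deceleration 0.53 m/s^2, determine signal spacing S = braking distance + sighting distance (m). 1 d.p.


V = 184 / 3.6 = 51.1111 m/s
Braking distance = 51.1111^2 / (2*0.53) = 2464.4771 m
Sighting distance = 51.1111 * 10 = 511.1111 m
S = 2464.4771 + 511.1111 = 2975.6 m

2975.6


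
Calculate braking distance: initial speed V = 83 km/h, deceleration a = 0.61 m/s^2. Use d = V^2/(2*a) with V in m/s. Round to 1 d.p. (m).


Convert speed: V = 83 / 3.6 = 23.0556 m/s
V^2 = 531.5586
d = 531.5586 / (2 * 0.61)
d = 531.5586 / 1.22
d = 435.7 m

435.7


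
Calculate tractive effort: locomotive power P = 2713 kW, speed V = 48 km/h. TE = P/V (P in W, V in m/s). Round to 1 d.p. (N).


Convert: P = 2713 kW = 2713000 W
V = 48 / 3.6 = 13.3333 m/s
TE = 2713000 / 13.3333
TE = 203475.0 N

203475.0


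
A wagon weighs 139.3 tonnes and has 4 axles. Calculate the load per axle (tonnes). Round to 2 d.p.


Load per axle = total weight / number of axles
Load = 139.3 / 4
Load = 34.83 tonnes

34.83


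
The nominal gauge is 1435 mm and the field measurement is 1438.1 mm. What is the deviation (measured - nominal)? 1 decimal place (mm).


Deviation = measured - nominal
Deviation = 1438.1 - 1435
Deviation = 3.1 mm

3.1


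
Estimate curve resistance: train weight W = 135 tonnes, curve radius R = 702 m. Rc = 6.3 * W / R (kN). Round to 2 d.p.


Rc = 6.3 * W / R
Rc = 6.3 * 135 / 702
Rc = 850.5 / 702
Rc = 1.21 kN

1.21


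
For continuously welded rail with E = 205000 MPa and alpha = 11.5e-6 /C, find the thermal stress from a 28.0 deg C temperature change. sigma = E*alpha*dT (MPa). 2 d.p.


sigma = E * alpha * dT
sigma = 205000 * 11.5e-6 * 28.0
sigma = 2.3575 * 28.0
sigma = 66.01 MPa

66.01


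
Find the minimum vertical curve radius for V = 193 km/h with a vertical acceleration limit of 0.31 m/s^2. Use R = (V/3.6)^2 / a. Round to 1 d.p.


Convert speed: V = 193 / 3.6 = 53.6111 m/s
V^2 = 2874.1512 m^2/s^2
R_v = 2874.1512 / 0.31
R_v = 9271.5 m

9271.5


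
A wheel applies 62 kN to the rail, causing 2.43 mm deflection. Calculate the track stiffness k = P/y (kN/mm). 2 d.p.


Track stiffness k = P / y
k = 62 / 2.43
k = 25.51 kN/mm

25.51


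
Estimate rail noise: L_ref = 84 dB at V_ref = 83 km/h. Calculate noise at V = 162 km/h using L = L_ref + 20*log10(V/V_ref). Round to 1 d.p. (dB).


V/V_ref = 162 / 83 = 1.951807
log10(1.951807) = 0.290437
20 * 0.290437 = 5.8087
L = 84 + 5.8087 = 89.8 dB

89.8


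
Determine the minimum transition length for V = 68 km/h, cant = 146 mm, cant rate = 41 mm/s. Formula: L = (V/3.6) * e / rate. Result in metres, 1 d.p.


Convert speed: V = 68 / 3.6 = 18.8889 m/s
L = 18.8889 * 146 / 41
L = 2757.7778 / 41
L = 67.3 m

67.3


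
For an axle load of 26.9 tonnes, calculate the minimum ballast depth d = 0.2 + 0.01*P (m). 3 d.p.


d = 0.2 + 0.01 * 26.9
d = 0.2 + 0.269
d = 0.469 m

0.469


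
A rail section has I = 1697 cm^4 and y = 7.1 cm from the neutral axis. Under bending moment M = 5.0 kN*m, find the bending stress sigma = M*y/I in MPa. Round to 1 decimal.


Convert units:
M = 5.0 kN*m = 5000000 N*mm
y = 7.1 cm = 71 mm
I = 1697 cm^4 = 16970000 mm^4
sigma = 5000000 * 71 / 16970000
sigma = 20.9 MPa

20.9


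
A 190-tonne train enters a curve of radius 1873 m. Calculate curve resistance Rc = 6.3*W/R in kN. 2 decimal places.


Rc = 6.3 * W / R
Rc = 6.3 * 190 / 1873
Rc = 1197.0 / 1873
Rc = 0.64 kN

0.64


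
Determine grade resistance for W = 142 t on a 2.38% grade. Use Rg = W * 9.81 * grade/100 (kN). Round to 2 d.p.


Rg = W * 9.81 * grade / 100
Rg = 142 * 9.81 * 2.38 / 100
Rg = 1393.02 * 0.0238
Rg = 33.15 kN

33.15


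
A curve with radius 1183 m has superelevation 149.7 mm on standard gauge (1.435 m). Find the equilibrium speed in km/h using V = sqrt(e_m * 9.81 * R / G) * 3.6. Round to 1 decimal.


Convert cant: e = 149.7 mm = 0.1497 m
V_ms = sqrt(0.1497 * 9.81 * 1183 / 1.435)
V_ms = sqrt(1210.664063) = 34.7946 m/s
V = 34.7946 * 3.6 = 125.3 km/h

125.3


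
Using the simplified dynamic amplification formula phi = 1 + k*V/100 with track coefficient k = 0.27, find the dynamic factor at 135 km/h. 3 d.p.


phi = 1 + k * V / 100
phi = 1 + 0.27 * 135 / 100
phi = 1 + 0.3645
phi = 1.365

1.365


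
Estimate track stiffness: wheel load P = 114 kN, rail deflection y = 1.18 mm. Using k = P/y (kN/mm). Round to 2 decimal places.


Track stiffness k = P / y
k = 114 / 1.18
k = 96.61 kN/mm

96.61


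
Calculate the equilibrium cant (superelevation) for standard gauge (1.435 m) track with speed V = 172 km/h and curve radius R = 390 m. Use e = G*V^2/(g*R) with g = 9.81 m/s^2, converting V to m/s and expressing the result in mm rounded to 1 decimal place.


Convert speed: V = 172 / 3.6 = 47.7778 m/s
Apply formula: e = 1.435 * 47.7778^2 / (9.81 * 390)
e = 1.435 * 2282.716 / 3825.9
e = 0.85619 m = 856.2 mm

856.2


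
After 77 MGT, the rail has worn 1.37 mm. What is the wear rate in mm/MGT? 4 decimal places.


Wear rate = total wear / cumulative tonnage
Rate = 1.37 / 77
Rate = 0.0178 mm/MGT

0.0178


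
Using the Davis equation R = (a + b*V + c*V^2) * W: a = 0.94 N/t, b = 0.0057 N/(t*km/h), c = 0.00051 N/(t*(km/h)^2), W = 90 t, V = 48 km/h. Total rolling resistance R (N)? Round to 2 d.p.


b*V = 0.0057 * 48 = 0.2736
c*V^2 = 0.00051 * 2304 = 1.17504
R_per_t = 0.94 + 0.2736 + 1.17504 = 2.38864 N/t
R_total = 2.38864 * 90 = 214.98 N

214.98


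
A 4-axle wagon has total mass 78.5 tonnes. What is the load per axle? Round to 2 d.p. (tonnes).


Load per axle = total weight / number of axles
Load = 78.5 / 4
Load = 19.63 tonnes

19.63


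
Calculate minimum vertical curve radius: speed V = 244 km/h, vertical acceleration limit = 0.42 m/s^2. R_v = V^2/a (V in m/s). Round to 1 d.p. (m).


Convert speed: V = 244 / 3.6 = 67.7778 m/s
V^2 = 4593.8272 m^2/s^2
R_v = 4593.8272 / 0.42
R_v = 10937.7 m

10937.7


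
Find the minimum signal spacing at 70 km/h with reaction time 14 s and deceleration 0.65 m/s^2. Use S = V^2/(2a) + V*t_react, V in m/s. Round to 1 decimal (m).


V = 70 / 3.6 = 19.4444 m/s
Braking distance = 19.4444^2 / (2*0.65) = 290.8357 m
Sighting distance = 19.4444 * 14 = 272.2222 m
S = 290.8357 + 272.2222 = 563.1 m

563.1


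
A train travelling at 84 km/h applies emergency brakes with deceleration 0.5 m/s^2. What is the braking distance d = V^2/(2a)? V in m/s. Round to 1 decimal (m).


Convert speed: V = 84 / 3.6 = 23.3333 m/s
V^2 = 544.4444
d = 544.4444 / (2 * 0.5)
d = 544.4444 / 1.0
d = 544.4 m

544.4


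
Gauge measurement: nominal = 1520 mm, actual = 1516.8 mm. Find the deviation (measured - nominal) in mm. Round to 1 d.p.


Deviation = measured - nominal
Deviation = 1516.8 - 1520
Deviation = -3.2 mm

-3.2


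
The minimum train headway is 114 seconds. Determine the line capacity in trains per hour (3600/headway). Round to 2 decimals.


Capacity = 3600 / headway
Capacity = 3600 / 114
Capacity = 31.58 trains/hour

31.58


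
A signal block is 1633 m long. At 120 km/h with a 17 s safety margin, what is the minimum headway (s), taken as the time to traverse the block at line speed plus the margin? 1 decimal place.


V = 120 / 3.6 = 33.3333 m/s
Block traversal time = 1633 / 33.3333 = 48.99 s
Headway = 48.99 + 17
Headway = 66.0 s

66.0


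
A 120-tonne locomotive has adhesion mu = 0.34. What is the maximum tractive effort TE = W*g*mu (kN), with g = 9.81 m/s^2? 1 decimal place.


TE_max = W * g * mu
TE_max = 120 * 9.81 * 0.34
TE_max = 1177.2 * 0.34
TE_max = 400.2 kN

400.2


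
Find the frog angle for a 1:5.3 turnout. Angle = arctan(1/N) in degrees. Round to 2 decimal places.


1/N = 1/5.3 = 0.188679
angle = arctan(0.188679) = 0.186487 rad
angle = 0.186487 * 180/pi = 10.68 degrees

10.68


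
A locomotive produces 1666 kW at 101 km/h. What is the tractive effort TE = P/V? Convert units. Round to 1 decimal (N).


Convert: P = 1666 kW = 1666000 W
V = 101 / 3.6 = 28.0556 m/s
TE = 1666000 / 28.0556
TE = 59382.2 N

59382.2


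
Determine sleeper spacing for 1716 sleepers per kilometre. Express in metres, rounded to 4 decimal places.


Spacing = 1000 m / number of sleepers
Spacing = 1000 / 1716
Spacing = 0.5828 m

0.5828


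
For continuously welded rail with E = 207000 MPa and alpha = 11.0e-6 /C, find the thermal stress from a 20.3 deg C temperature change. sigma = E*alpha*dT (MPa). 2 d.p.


sigma = E * alpha * dT
sigma = 207000 * 11.0e-6 * 20.3
sigma = 2.277 * 20.3
sigma = 46.22 MPa

46.22


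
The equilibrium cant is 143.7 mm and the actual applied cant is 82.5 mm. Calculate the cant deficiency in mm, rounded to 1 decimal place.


Cant deficiency = equilibrium cant - actual cant
CD = 143.7 - 82.5
CD = 61.2 mm

61.2


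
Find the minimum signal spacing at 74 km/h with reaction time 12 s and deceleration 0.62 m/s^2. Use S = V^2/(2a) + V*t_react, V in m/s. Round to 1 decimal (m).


V = 74 / 3.6 = 20.5556 m/s
Braking distance = 20.5556^2 / (2*0.62) = 340.7507 m
Sighting distance = 20.5556 * 12 = 246.6667 m
S = 340.7507 + 246.6667 = 587.4 m

587.4


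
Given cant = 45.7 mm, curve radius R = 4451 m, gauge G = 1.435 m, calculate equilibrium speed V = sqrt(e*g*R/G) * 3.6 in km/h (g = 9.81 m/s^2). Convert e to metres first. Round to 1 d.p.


Convert cant: e = 45.7 mm = 0.0457 m
V_ms = sqrt(0.0457 * 9.81 * 4451 / 1.435)
V_ms = sqrt(1390.56374) = 37.2903 m/s
V = 37.2903 * 3.6 = 134.2 km/h

134.2


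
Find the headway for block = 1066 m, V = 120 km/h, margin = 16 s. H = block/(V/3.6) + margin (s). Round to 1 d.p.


V = 120 / 3.6 = 33.3333 m/s
Block traversal time = 1066 / 33.3333 = 31.98 s
Headway = 31.98 + 16
Headway = 48.0 s

48.0


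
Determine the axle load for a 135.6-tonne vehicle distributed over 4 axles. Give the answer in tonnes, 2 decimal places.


Load per axle = total weight / number of axles
Load = 135.6 / 4
Load = 33.90 tonnes

33.90


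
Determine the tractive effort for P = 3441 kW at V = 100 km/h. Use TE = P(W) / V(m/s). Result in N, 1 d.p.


Convert: P = 3441 kW = 3441000 W
V = 100 / 3.6 = 27.7778 m/s
TE = 3441000 / 27.7778
TE = 123876.0 N

123876.0


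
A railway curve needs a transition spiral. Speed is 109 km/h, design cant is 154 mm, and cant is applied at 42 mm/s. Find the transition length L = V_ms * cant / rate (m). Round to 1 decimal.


Convert speed: V = 109 / 3.6 = 30.2778 m/s
L = 30.2778 * 154 / 42
L = 4662.7778 / 42
L = 111.0 m

111.0


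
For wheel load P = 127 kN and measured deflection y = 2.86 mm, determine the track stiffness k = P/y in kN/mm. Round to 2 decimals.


Track stiffness k = P / y
k = 127 / 2.86
k = 44.41 kN/mm

44.41


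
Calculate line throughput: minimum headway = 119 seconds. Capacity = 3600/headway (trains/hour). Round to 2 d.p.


Capacity = 3600 / headway
Capacity = 3600 / 119
Capacity = 30.25 trains/hour

30.25


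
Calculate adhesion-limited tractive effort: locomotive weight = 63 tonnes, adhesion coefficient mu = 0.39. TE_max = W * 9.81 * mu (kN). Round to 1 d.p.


TE_max = W * g * mu
TE_max = 63 * 9.81 * 0.39
TE_max = 618.03 * 0.39
TE_max = 241.0 kN

241.0


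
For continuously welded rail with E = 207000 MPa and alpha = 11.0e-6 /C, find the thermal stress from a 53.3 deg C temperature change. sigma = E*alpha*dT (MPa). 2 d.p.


sigma = E * alpha * dT
sigma = 207000 * 11.0e-6 * 53.3
sigma = 2.277 * 53.3
sigma = 121.36 MPa

121.36


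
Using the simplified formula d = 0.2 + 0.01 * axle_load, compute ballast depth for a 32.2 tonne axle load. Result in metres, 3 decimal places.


d = 0.2 + 0.01 * 32.2
d = 0.2 + 0.322
d = 0.522 m

0.522


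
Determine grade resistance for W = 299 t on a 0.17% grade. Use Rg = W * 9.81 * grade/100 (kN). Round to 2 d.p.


Rg = W * 9.81 * grade / 100
Rg = 299 * 9.81 * 0.17 / 100
Rg = 2933.19 * 0.0017
Rg = 4.99 kN

4.99


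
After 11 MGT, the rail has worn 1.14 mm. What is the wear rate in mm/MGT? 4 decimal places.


Wear rate = total wear / cumulative tonnage
Rate = 1.14 / 11
Rate = 0.1036 mm/MGT

0.1036


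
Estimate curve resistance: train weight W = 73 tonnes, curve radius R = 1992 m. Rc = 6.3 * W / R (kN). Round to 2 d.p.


Rc = 6.3 * W / R
Rc = 6.3 * 73 / 1992
Rc = 459.9 / 1992
Rc = 0.23 kN

0.23


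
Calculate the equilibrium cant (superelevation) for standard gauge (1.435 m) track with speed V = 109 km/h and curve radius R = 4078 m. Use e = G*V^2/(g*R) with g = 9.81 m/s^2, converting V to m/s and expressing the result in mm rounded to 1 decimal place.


Convert speed: V = 109 / 3.6 = 30.2778 m/s
Apply formula: e = 1.435 * 30.2778^2 / (9.81 * 4078)
e = 1.435 * 916.7438 / 40005.18
e = 0.032884 m = 32.9 mm

32.9


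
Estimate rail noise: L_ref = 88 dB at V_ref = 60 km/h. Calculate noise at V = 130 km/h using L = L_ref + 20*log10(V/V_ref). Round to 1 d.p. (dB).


V/V_ref = 130 / 60 = 2.166667
log10(2.166667) = 0.335792
20 * 0.335792 = 6.7158
L = 88 + 6.7158 = 94.7 dB

94.7


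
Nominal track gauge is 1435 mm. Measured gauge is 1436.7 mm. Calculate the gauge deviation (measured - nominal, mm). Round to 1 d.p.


Deviation = measured - nominal
Deviation = 1436.7 - 1435
Deviation = 1.7 mm

1.7


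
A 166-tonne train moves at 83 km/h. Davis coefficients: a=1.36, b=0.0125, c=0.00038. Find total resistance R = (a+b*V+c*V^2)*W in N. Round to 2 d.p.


b*V = 0.0125 * 83 = 1.0375
c*V^2 = 0.00038 * 6889 = 2.61782
R_per_t = 1.36 + 1.0375 + 2.61782 = 5.01532 N/t
R_total = 5.01532 * 166 = 832.54 N

832.54


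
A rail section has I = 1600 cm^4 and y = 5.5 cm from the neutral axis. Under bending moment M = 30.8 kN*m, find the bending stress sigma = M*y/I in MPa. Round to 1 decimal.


Convert units:
M = 30.8 kN*m = 30800000 N*mm
y = 5.5 cm = 55 mm
I = 1600 cm^4 = 16000000 mm^4
sigma = 30800000 * 55 / 16000000
sigma = 105.9 MPa

105.9


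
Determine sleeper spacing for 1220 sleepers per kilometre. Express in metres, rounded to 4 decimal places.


Spacing = 1000 m / number of sleepers
Spacing = 1000 / 1220
Spacing = 0.8197 m

0.8197


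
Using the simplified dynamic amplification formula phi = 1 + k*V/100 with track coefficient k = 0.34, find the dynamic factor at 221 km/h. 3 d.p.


phi = 1 + k * V / 100
phi = 1 + 0.34 * 221 / 100
phi = 1 + 0.7514
phi = 1.751

1.751


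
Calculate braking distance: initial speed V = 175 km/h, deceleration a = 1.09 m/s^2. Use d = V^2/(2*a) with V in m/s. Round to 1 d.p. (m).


Convert speed: V = 175 / 3.6 = 48.6111 m/s
V^2 = 2363.0401
d = 2363.0401 / (2 * 1.09)
d = 2363.0401 / 2.18
d = 1084.0 m

1084.0


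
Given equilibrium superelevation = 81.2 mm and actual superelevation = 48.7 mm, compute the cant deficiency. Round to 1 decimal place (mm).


Cant deficiency = equilibrium cant - actual cant
CD = 81.2 - 48.7
CD = 32.5 mm

32.5


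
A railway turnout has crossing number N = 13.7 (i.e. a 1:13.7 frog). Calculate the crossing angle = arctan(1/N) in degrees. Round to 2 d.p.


1/N = 1/13.7 = 0.072993
angle = arctan(0.072993) = 0.072863 rad
angle = 0.072863 * 180/pi = 4.17 degrees

4.17


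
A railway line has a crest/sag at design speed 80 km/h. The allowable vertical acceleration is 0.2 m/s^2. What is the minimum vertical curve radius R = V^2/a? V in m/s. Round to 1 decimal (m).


Convert speed: V = 80 / 3.6 = 22.2222 m/s
V^2 = 493.8272 m^2/s^2
R_v = 493.8272 / 0.2
R_v = 2469.1 m

2469.1


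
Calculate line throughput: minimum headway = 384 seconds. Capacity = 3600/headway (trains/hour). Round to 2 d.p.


Capacity = 3600 / headway
Capacity = 3600 / 384
Capacity = 9.38 trains/hour

9.38


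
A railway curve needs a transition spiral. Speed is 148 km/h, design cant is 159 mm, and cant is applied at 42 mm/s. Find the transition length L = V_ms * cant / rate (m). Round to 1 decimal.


Convert speed: V = 148 / 3.6 = 41.1111 m/s
L = 41.1111 * 159 / 42
L = 6536.6667 / 42
L = 155.6 m

155.6


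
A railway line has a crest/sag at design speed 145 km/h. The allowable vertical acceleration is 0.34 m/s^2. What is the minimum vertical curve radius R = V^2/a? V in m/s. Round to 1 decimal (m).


Convert speed: V = 145 / 3.6 = 40.2778 m/s
V^2 = 1622.2994 m^2/s^2
R_v = 1622.2994 / 0.34
R_v = 4771.5 m

4771.5


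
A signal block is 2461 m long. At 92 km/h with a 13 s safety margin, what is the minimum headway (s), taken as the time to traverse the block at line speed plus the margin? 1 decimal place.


V = 92 / 3.6 = 25.5556 m/s
Block traversal time = 2461 / 25.5556 = 96.3 s
Headway = 96.3 + 13
Headway = 109.3 s

109.3


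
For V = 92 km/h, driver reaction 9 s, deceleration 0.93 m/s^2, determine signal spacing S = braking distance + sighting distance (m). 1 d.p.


V = 92 / 3.6 = 25.5556 m/s
Braking distance = 25.5556^2 / (2*0.93) = 351.1217 m
Sighting distance = 25.5556 * 9 = 230.0 m
S = 351.1217 + 230.0 = 581.1 m

581.1


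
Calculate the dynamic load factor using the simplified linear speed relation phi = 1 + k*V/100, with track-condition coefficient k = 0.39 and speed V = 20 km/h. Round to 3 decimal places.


phi = 1 + k * V / 100
phi = 1 + 0.39 * 20 / 100
phi = 1 + 0.078
phi = 1.078

1.078


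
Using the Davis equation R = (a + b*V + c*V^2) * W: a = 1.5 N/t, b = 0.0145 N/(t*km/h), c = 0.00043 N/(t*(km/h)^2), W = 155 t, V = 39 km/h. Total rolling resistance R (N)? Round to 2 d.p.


b*V = 0.0145 * 39 = 0.5655
c*V^2 = 0.00043 * 1521 = 0.65403
R_per_t = 1.5 + 0.5655 + 0.65403 = 2.71953 N/t
R_total = 2.71953 * 155 = 421.53 N

421.53


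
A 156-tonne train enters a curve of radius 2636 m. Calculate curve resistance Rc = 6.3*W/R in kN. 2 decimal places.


Rc = 6.3 * W / R
Rc = 6.3 * 156 / 2636
Rc = 982.8 / 2636
Rc = 0.37 kN

0.37


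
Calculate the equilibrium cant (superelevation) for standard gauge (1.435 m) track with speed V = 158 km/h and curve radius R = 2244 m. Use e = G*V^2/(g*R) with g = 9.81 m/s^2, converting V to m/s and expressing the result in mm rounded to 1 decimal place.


Convert speed: V = 158 / 3.6 = 43.8889 m/s
Apply formula: e = 1.435 * 43.8889^2 / (9.81 * 2244)
e = 1.435 * 1926.2346 / 22013.64
e = 0.125565 m = 125.6 mm

125.6


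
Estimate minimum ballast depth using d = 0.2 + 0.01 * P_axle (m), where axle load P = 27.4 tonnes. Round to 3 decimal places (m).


d = 0.2 + 0.01 * 27.4
d = 0.2 + 0.274
d = 0.474 m

0.474


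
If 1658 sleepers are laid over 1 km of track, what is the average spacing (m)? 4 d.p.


Spacing = 1000 m / number of sleepers
Spacing = 1000 / 1658
Spacing = 0.6031 m

0.6031


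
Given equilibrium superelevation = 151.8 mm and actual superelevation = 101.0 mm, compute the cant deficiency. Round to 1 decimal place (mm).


Cant deficiency = equilibrium cant - actual cant
CD = 151.8 - 101.0
CD = 50.8 mm

50.8


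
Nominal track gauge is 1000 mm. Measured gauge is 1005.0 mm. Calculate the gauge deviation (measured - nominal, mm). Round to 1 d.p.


Deviation = measured - nominal
Deviation = 1005.0 - 1000
Deviation = 5.0 mm

5.0


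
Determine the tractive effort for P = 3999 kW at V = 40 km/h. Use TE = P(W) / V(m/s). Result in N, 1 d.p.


Convert: P = 3999 kW = 3999000 W
V = 40 / 3.6 = 11.1111 m/s
TE = 3999000 / 11.1111
TE = 359910.0 N

359910.0


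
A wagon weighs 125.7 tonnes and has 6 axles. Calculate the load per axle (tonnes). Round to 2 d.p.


Load per axle = total weight / number of axles
Load = 125.7 / 6
Load = 20.95 tonnes

20.95


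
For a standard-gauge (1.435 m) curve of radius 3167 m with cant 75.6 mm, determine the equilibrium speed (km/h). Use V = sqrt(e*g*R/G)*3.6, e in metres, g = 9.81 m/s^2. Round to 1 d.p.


Convert cant: e = 75.6 mm = 0.0756 m
V_ms = sqrt(0.0756 * 9.81 * 3167 / 1.435)
V_ms = sqrt(1636.767395) = 40.457 m/s
V = 40.457 * 3.6 = 145.6 km/h

145.6


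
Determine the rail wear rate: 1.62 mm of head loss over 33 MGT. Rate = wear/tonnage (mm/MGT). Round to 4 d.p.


Wear rate = total wear / cumulative tonnage
Rate = 1.62 / 33
Rate = 0.0491 mm/MGT

0.0491


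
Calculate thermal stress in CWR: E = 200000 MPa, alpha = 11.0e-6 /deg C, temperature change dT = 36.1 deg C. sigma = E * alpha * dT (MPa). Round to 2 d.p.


sigma = E * alpha * dT
sigma = 200000 * 11.0e-6 * 36.1
sigma = 2.2 * 36.1
sigma = 79.42 MPa

79.42


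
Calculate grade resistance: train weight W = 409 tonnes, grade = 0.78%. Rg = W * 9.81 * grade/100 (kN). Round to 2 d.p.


Rg = W * 9.81 * grade / 100
Rg = 409 * 9.81 * 0.78 / 100
Rg = 4012.29 * 0.0078
Rg = 31.30 kN

31.30


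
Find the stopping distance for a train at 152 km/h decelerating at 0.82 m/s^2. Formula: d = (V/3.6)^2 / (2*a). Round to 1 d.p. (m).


Convert speed: V = 152 / 3.6 = 42.2222 m/s
V^2 = 1782.716
d = 1782.716 / (2 * 0.82)
d = 1782.716 / 1.64
d = 1087.0 m

1087.0


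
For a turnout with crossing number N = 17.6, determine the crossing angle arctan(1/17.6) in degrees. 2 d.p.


1/N = 1/17.6 = 0.056818
angle = arctan(0.056818) = 0.056757 rad
angle = 0.056757 * 180/pi = 3.25 degrees

3.25


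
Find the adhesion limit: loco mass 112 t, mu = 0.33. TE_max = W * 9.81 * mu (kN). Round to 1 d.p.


TE_max = W * g * mu
TE_max = 112 * 9.81 * 0.33
TE_max = 1098.72 * 0.33
TE_max = 362.6 kN

362.6


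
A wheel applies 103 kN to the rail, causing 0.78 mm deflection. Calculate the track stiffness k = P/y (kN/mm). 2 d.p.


Track stiffness k = P / y
k = 103 / 0.78
k = 132.05 kN/mm

132.05


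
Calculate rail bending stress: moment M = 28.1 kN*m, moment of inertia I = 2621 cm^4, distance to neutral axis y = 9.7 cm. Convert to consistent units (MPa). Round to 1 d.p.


Convert units:
M = 28.1 kN*m = 28100000 N*mm
y = 9.7 cm = 97 mm
I = 2621 cm^4 = 26210000 mm^4
sigma = 28100000 * 97 / 26210000
sigma = 104.0 MPa

104.0


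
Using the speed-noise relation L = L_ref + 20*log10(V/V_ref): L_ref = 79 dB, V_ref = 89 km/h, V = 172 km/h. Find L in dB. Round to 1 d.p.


V/V_ref = 172 / 89 = 1.932584
log10(1.932584) = 0.286138
20 * 0.286138 = 5.7228
L = 79 + 5.7228 = 84.7 dB

84.7


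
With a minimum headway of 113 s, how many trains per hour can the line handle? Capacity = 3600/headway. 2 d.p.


Capacity = 3600 / headway
Capacity = 3600 / 113
Capacity = 31.86 trains/hour

31.86


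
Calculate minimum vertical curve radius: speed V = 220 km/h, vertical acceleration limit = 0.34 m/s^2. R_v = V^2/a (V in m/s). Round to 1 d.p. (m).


Convert speed: V = 220 / 3.6 = 61.1111 m/s
V^2 = 3734.5679 m^2/s^2
R_v = 3734.5679 / 0.34
R_v = 10984.0 m

10984.0


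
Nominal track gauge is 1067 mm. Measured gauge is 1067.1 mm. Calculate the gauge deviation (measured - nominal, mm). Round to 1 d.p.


Deviation = measured - nominal
Deviation = 1067.1 - 1067
Deviation = 0.1 mm

0.1


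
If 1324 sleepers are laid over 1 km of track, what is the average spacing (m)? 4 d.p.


Spacing = 1000 m / number of sleepers
Spacing = 1000 / 1324
Spacing = 0.7553 m

0.7553


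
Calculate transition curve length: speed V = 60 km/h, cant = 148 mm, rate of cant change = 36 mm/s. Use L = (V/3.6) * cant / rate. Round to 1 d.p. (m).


Convert speed: V = 60 / 3.6 = 16.6667 m/s
L = 16.6667 * 148 / 36
L = 2466.6667 / 36
L = 68.5 m

68.5


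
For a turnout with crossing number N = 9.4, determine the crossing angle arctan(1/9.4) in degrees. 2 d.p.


1/N = 1/9.4 = 0.106383
angle = arctan(0.106383) = 0.105984 rad
angle = 0.105984 * 180/pi = 6.07 degrees

6.07


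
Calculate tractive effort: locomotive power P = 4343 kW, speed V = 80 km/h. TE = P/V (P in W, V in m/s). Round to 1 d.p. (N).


Convert: P = 4343 kW = 4343000 W
V = 80 / 3.6 = 22.2222 m/s
TE = 4343000 / 22.2222
TE = 195435.0 N

195435.0


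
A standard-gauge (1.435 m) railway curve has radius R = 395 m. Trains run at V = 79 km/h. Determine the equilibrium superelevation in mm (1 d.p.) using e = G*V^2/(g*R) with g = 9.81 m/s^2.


Convert speed: V = 79 / 3.6 = 21.9444 m/s
Apply formula: e = 1.435 * 21.9444^2 / (9.81 * 395)
e = 1.435 * 481.5586 / 3874.95
e = 0.178334 m = 178.3 mm

178.3


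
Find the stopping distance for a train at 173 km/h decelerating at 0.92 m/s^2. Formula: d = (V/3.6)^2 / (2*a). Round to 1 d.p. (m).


Convert speed: V = 173 / 3.6 = 48.0556 m/s
V^2 = 2309.3364
d = 2309.3364 / (2 * 0.92)
d = 2309.3364 / 1.84
d = 1255.1 m

1255.1


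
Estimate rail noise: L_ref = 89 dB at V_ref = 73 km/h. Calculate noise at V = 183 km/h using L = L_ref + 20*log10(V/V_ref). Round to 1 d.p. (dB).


V/V_ref = 183 / 73 = 2.506849
log10(2.506849) = 0.399128
20 * 0.399128 = 7.9826
L = 89 + 7.9826 = 97.0 dB

97.0


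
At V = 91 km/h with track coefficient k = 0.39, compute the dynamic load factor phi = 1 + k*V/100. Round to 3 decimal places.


phi = 1 + k * V / 100
phi = 1 + 0.39 * 91 / 100
phi = 1 + 0.3549
phi = 1.355

1.355


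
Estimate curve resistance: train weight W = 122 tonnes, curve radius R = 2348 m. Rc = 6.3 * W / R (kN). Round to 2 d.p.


Rc = 6.3 * W / R
Rc = 6.3 * 122 / 2348
Rc = 768.6 / 2348
Rc = 0.33 kN

0.33


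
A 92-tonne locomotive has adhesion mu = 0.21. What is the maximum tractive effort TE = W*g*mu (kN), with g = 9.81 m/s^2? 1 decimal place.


TE_max = W * g * mu
TE_max = 92 * 9.81 * 0.21
TE_max = 902.52 * 0.21
TE_max = 189.5 kN

189.5


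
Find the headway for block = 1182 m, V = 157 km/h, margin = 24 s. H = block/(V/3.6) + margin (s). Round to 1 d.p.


V = 157 / 3.6 = 43.6111 m/s
Block traversal time = 1182 / 43.6111 = 27.1032 s
Headway = 27.1032 + 24
Headway = 51.1 s

51.1


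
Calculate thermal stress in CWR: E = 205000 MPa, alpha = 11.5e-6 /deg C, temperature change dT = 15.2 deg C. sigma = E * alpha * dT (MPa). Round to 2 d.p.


sigma = E * alpha * dT
sigma = 205000 * 11.5e-6 * 15.2
sigma = 2.3575 * 15.2
sigma = 35.83 MPa

35.83


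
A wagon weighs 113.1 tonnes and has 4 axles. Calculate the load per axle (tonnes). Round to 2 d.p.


Load per axle = total weight / number of axles
Load = 113.1 / 4
Load = 28.28 tonnes

28.28


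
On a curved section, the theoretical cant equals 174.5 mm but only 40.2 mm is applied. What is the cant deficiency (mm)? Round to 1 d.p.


Cant deficiency = equilibrium cant - actual cant
CD = 174.5 - 40.2
CD = 134.3 mm

134.3


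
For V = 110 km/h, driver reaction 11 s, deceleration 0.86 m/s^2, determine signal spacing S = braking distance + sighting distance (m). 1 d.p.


V = 110 / 3.6 = 30.5556 m/s
Braking distance = 30.5556^2 / (2*0.86) = 542.8151 m
Sighting distance = 30.5556 * 11 = 336.1111 m
S = 542.8151 + 336.1111 = 878.9 m

878.9


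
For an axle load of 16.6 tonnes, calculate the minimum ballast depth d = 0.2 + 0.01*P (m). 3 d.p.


d = 0.2 + 0.01 * 16.6
d = 0.2 + 0.166
d = 0.366 m

0.366


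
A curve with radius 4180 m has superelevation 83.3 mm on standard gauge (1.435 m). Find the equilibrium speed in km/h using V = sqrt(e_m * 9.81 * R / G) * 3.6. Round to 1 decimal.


Convert cant: e = 83.3 mm = 0.0833 m
V_ms = sqrt(0.0833 * 9.81 * 4180 / 1.435)
V_ms = sqrt(2380.336683) = 48.7887 m/s
V = 48.7887 * 3.6 = 175.6 km/h

175.6


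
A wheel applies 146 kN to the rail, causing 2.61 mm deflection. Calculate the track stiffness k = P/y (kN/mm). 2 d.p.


Track stiffness k = P / y
k = 146 / 2.61
k = 55.94 kN/mm

55.94


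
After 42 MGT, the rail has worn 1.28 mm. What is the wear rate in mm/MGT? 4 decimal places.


Wear rate = total wear / cumulative tonnage
Rate = 1.28 / 42
Rate = 0.0305 mm/MGT

0.0305


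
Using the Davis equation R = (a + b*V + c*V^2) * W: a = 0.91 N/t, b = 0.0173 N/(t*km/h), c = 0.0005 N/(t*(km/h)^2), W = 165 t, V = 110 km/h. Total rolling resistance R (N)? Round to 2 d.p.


b*V = 0.0173 * 110 = 1.903
c*V^2 = 0.0005 * 12100 = 6.05
R_per_t = 0.91 + 1.903 + 6.05 = 8.863 N/t
R_total = 8.863 * 165 = 1462.40 N

1462.40


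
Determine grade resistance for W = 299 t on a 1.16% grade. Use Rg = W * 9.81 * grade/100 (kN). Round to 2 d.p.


Rg = W * 9.81 * grade / 100
Rg = 299 * 9.81 * 1.16 / 100
Rg = 2933.19 * 0.0116
Rg = 34.03 kN

34.03


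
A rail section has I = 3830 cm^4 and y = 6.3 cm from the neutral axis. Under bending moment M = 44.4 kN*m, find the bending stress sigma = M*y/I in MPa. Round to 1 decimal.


Convert units:
M = 44.4 kN*m = 44400000 N*mm
y = 6.3 cm = 63 mm
I = 3830 cm^4 = 38300000 mm^4
sigma = 44400000 * 63 / 38300000
sigma = 73.0 MPa

73.0


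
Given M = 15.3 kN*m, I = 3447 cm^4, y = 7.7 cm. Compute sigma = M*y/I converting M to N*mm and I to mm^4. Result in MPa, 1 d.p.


Convert units:
M = 15.3 kN*m = 15300000 N*mm
y = 7.7 cm = 77 mm
I = 3447 cm^4 = 34470000 mm^4
sigma = 15300000 * 77 / 34470000
sigma = 34.2 MPa

34.2


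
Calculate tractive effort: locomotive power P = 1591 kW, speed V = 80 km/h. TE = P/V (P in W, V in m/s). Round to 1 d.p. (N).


Convert: P = 1591 kW = 1591000 W
V = 80 / 3.6 = 22.2222 m/s
TE = 1591000 / 22.2222
TE = 71595.0 N

71595.0


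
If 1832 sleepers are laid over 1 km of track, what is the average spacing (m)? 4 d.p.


Spacing = 1000 m / number of sleepers
Spacing = 1000 / 1832
Spacing = 0.5459 m

0.5459


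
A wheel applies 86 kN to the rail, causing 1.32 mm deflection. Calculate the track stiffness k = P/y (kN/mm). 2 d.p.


Track stiffness k = P / y
k = 86 / 1.32
k = 65.15 kN/mm

65.15


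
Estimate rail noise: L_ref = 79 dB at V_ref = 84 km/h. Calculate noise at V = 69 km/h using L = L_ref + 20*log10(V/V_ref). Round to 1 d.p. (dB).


V/V_ref = 69 / 84 = 0.821429
log10(0.821429) = -0.08543
20 * -0.08543 = -1.7086
L = 79 + -1.7086 = 77.3 dB

77.3


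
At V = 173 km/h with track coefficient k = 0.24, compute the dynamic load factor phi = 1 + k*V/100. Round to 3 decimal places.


phi = 1 + k * V / 100
phi = 1 + 0.24 * 173 / 100
phi = 1 + 0.4152
phi = 1.415

1.415


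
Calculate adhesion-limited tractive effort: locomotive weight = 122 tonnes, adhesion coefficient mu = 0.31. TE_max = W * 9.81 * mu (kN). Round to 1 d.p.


TE_max = W * g * mu
TE_max = 122 * 9.81 * 0.31
TE_max = 1196.82 * 0.31
TE_max = 371.0 kN

371.0


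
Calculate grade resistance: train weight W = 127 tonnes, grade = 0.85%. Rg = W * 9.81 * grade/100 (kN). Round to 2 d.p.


Rg = W * 9.81 * grade / 100
Rg = 127 * 9.81 * 0.85 / 100
Rg = 1245.87 * 0.0085
Rg = 10.59 kN

10.59


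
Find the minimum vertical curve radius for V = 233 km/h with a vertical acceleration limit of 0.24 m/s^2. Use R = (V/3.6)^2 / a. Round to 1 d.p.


Convert speed: V = 233 / 3.6 = 64.7222 m/s
V^2 = 4188.966 m^2/s^2
R_v = 4188.966 / 0.24
R_v = 17454.0 m

17454.0


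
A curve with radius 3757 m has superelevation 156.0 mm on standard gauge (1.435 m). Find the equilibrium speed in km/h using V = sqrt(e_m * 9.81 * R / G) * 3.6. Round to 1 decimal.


Convert cant: e = 156.0 mm = 0.1560 m
V_ms = sqrt(0.1560 * 9.81 * 3757 / 1.435)
V_ms = sqrt(4006.663777) = 63.2982 m/s
V = 63.2982 * 3.6 = 227.9 km/h

227.9


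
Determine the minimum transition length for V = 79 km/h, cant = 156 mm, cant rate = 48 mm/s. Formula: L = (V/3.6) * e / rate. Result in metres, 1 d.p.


Convert speed: V = 79 / 3.6 = 21.9444 m/s
L = 21.9444 * 156 / 48
L = 3423.3333 / 48
L = 71.3 m

71.3


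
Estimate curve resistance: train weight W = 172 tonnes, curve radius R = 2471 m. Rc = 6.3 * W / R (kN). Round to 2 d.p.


Rc = 6.3 * W / R
Rc = 6.3 * 172 / 2471
Rc = 1083.6 / 2471
Rc = 0.44 kN

0.44


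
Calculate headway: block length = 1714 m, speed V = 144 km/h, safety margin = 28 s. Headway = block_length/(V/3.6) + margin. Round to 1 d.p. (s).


V = 144 / 3.6 = 40.0 m/s
Block traversal time = 1714 / 40.0 = 42.85 s
Headway = 42.85 + 28
Headway = 70.9 s

70.9


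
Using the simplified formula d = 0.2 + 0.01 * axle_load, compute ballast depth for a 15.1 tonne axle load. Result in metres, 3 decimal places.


d = 0.2 + 0.01 * 15.1
d = 0.2 + 0.151
d = 0.351 m

0.351


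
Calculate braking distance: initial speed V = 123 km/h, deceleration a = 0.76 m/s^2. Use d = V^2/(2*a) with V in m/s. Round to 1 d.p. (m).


Convert speed: V = 123 / 3.6 = 34.1667 m/s
V^2 = 1167.3611
d = 1167.3611 / (2 * 0.76)
d = 1167.3611 / 1.52
d = 768.0 m

768.0


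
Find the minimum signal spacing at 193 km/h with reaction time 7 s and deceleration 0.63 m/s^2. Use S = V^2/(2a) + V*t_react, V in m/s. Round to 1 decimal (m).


V = 193 / 3.6 = 53.6111 m/s
Braking distance = 53.6111^2 / (2*0.63) = 2281.0724 m
Sighting distance = 53.6111 * 7 = 375.2778 m
S = 2281.0724 + 375.2778 = 2656.4 m

2656.4


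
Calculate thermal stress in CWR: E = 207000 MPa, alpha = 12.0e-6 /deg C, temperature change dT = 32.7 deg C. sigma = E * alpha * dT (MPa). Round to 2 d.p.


sigma = E * alpha * dT
sigma = 207000 * 12.0e-6 * 32.7
sigma = 2.484 * 32.7
sigma = 81.23 MPa

81.23


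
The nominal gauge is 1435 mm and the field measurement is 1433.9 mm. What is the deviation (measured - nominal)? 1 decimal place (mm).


Deviation = measured - nominal
Deviation = 1433.9 - 1435
Deviation = -1.1 mm

-1.1


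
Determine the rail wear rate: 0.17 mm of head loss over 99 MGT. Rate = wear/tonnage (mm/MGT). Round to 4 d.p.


Wear rate = total wear / cumulative tonnage
Rate = 0.17 / 99
Rate = 0.0017 mm/MGT

0.0017


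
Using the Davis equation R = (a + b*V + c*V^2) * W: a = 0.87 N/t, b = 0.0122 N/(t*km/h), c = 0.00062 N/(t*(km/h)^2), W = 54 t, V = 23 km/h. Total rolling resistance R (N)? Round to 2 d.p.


b*V = 0.0122 * 23 = 0.2806
c*V^2 = 0.00062 * 529 = 0.32798
R_per_t = 0.87 + 0.2806 + 0.32798 = 1.47858 N/t
R_total = 1.47858 * 54 = 79.84 N

79.84


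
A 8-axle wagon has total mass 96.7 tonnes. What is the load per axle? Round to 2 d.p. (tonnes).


Load per axle = total weight / number of axles
Load = 96.7 / 8
Load = 12.09 tonnes

12.09


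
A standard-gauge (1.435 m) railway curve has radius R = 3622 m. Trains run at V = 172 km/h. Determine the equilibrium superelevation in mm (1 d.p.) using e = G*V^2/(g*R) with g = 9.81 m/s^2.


Convert speed: V = 172 / 3.6 = 47.7778 m/s
Apply formula: e = 1.435 * 47.7778^2 / (9.81 * 3622)
e = 1.435 * 2282.716 / 35531.82
e = 0.092191 m = 92.2 mm

92.2


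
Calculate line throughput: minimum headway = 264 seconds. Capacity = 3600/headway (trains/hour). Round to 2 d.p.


Capacity = 3600 / headway
Capacity = 3600 / 264
Capacity = 13.64 trains/hour

13.64


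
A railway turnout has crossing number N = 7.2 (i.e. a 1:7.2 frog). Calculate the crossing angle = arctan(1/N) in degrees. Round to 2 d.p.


1/N = 1/7.2 = 0.138889
angle = arctan(0.138889) = 0.138006 rad
angle = 0.138006 * 180/pi = 7.91 degrees

7.91


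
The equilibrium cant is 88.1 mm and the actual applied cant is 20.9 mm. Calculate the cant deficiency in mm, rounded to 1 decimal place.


Cant deficiency = equilibrium cant - actual cant
CD = 88.1 - 20.9
CD = 67.2 mm

67.2


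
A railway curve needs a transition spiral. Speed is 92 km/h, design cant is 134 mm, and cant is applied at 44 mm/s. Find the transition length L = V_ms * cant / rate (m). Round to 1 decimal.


Convert speed: V = 92 / 3.6 = 25.5556 m/s
L = 25.5556 * 134 / 44
L = 3424.4444 / 44
L = 77.8 m

77.8


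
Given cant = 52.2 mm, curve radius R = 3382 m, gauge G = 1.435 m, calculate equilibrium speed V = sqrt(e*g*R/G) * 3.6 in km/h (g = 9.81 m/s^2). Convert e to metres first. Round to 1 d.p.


Convert cant: e = 52.2 mm = 0.0522 m
V_ms = sqrt(0.0522 * 9.81 * 3382 / 1.435)
V_ms = sqrt(1206.872003) = 34.7401 m/s
V = 34.7401 * 3.6 = 125.1 km/h

125.1
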